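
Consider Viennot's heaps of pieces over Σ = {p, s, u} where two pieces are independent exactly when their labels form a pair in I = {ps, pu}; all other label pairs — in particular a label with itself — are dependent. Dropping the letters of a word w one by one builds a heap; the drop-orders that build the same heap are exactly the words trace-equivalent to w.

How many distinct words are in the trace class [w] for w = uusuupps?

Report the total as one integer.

28

piece 0:u — minimal
piece 1:u rests on {0:u}
piece 2:s rests on {1:u}
piece 3:u rests on {2:s}
piece 4:u rests on {3:u}
piece 5:p — minimal
piece 6:p rests on {5:p}
piece 7:s rests on {4:u}
minimal pieces: {0:u, 5:p}
ways to finish when only these pieces remain (= sum over removing one remaining piece with nothing left below it):
  1 left: {6}→1  {7}→1
  2 left: {4,7}→1  {5,6}→1  {6,7}→2
  3 left: {3,4,7}→1  {4,6,7}→3  {5,6,7}→3
  4 left: {2,3,4,7}→1  {3,4,6,7}→4  {4,5,6,7}→6
  5 left: {1,2,3,4,7}→1  {2,3,4,6,7}→5  {3,4,5,6,7}→10
  6 left: {0,1,2,3,4,7}→1  {1,2,3,4,6,7}→6  {2,3,4,5,6,7}→15
  placing 0:u first → 21 extensions
  placing 5:p first → 7 extensions
total linear extensions = 28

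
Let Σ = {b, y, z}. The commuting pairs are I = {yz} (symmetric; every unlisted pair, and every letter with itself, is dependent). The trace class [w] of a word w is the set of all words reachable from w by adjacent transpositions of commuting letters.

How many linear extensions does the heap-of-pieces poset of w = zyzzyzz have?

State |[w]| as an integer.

#0=z has no predecessor
#1=y has no predecessor
#2=z depends on [0:z]
#3=z depends on [2:z]
#4=y depends on [1:y]
#5=z depends on [3:z]
#6=z depends on [5:z]
sources: [0:z, 1:y]
N(rest) = Σ N(rest − s) over sources s of rest; N(one piece) = 1:
  size 1 → [4]=1  [6]=1
  size 2 → [1,4]=1  [4,6]=2  [5,6]=1
  size 3 → [1,4,6]=3  [3,5,6]=1  [4,5,6]=3
  size 4 → [1,4,5,6]=6  [2,3,5,6]=1  [3,4,5,6]=4
  size 5 → [0,2,3,5,6]=1  [1,3,4,5,6]=10  [2,3,4,5,6]=5
  first=0(z) contributes 15
  first=1(y) contributes 6
|[w]| = 21

21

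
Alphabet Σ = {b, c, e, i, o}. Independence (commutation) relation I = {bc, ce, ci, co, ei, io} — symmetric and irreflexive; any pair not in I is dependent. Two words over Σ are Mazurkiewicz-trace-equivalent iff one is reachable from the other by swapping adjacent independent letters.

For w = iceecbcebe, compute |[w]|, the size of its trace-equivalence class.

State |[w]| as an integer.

drop 0:i onto floor
drop 1:c onto floor
drop 2:e onto floor
drop 3:e onto {2:e}
drop 4:c onto {1:c}
drop 5:b onto {0:i, 3:e}
drop 6:c onto {4:c}
drop 7:e onto {5:b}
drop 8:b onto {7:e}
drop 9:e onto {8:b}
ground layer = {0:i, 1:c, 2:e}
drop-orders for the pieces not yet dropped (sum over which currently-grounded one goes next):
  1 to go: {6} 1  {9} 1
  2 to go: {4,6} 1  {6,9} 2  {8,9} 1
  3 to go: {1,4,6} 1  {4,6,9} 3  {6,8,9} 3  {7,8,9} 1
  4 to go: {1,4,6,9} 4  {4,6,8,9} 6  {5,7,8,9} 1  {6,7,8,9} 4
  5 to go: {0,5,7,8,9} 1  {1,4,6,8,9} 10  {3,5,7,8,9} 1  {4,6,7,8,9} 10  {5,6,7,8,9} 5
  6 to go: {0,3,5,7,8,9} 2  {0,5,6,7,8,9} 6  {1,4,6,7,8,9} 20  {2,3,5,7,8,9} 1  {3,5,6,7,8,9} 6  {4,5,6,7,8,9} 15
  7 to go: {0,2,3,5,7,8,9} 3  {0,3,5,6,7,8,9} 14  {0,4,5,6,7,8,9} 21  {1,4,5,6,7,8,9} 35  {2,3,5,6,7,8,9} 7  {3,4,5,6,7,8,9} 21
  8 to go: {0,1,4,5,6,7,8,9} 56  {0,2,3,5,6,7,8,9} 24  {0,3,4,5,6,7,8,9} 56  {1,3,4,5,6,7,8,9} 56  {2,3,4,5,6,7,8,9} 28
  if 0:i drops first: 84 orders
  if 1:c drops first: 108 orders
  if 2:e drops first: 168 orders
heap linearizations: 360

360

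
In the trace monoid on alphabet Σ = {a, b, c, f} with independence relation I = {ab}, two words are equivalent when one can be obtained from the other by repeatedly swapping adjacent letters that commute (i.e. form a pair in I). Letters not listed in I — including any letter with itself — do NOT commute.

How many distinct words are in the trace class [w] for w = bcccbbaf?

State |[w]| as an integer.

3

drop 0:b onto floor
drop 1:c onto {0:b}
drop 2:c onto {1:c}
drop 3:c onto {2:c}
drop 4:b onto {3:c}
drop 5:b onto {4:b}
drop 6:a onto {3:c}
drop 7:f onto {5:b, 6:a}
ground layer = {0:b}
drop-orders for the pieces not yet dropped (sum over which currently-grounded one goes next):
  1 to go: {7} 1
  2 to go: {5,7} 1  {6,7} 1
  3 to go: {4,5,7} 1  {5,6,7} 2
  4 to go: {4,5,6,7} 3
  5 to go: {3,4,5,6,7} 3
  6 to go: {2,3,4,5,6,7} 3
  if 0:b drops first: 3 orders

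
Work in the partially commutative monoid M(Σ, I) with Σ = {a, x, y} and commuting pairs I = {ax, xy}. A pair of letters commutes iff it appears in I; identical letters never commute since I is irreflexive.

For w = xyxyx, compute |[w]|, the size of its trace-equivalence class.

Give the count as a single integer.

10

0(x) covers ∅
1(y) covers ∅
2(x) covers 0:x
3(y) covers 1:y
4(x) covers 2:x
floor of heap: 0:x, 1:y
completions by unplaced set U, small U first (add the entries for U minus each lowest piece of U):
  |U|=1: {3}:1  {4}:1
  |U|=2: {1,3}:1  {2,4}:1  {3,4}:2
  |U|=3: {0,2,4}:1  {1,3,4}:3  {2,3,4}:3
  start at 0(x): 6
  start at 1(y): 4
sum over floor = 10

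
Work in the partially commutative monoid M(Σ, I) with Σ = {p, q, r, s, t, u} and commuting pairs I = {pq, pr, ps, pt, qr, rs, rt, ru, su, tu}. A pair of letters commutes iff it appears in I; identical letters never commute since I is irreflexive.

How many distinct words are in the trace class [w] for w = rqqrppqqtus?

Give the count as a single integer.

3520

piece 0:r — minimal
piece 1:q — minimal
piece 2:q rests on {1:q}
piece 3:r rests on {0:r}
piece 4:p — minimal
piece 5:p rests on {4:p}
piece 6:q rests on {2:q}
piece 7:q rests on {6:q}
piece 8:t rests on {7:q}
piece 9:u rests on {5:p, 7:q}
piece 10:s rests on {8:t}
minimal pieces: {0:r, 1:q, 4:p}
ways to finish when only these pieces remain (= sum over removing one remaining piece with nothing left below it):
  1 left: {3}→1  {9}→1  {10}→1
  2 left: {0,3}→1  {3,9}→2  {3,10}→2  {5,9}→1  {8,10}→1  {9,10}→2
  3 left: {0,3,9}→3  {0,3,10}→3  {3,5,9}→3  {3,8,10}→3  {3,9,10}→6  {4,5,9}→1  {5,9,10}→3  {8,9,10}→3
  4 left: {0,3,5,9}→6  {0,3,8,10}→6  {0,3,9,10}→12  {3,4,5,9}→4  {3,5,9,10}→12  {3,8,9,10}→12  {4,5,9,10}→4  {5,8,9,10}→6  {7,8,9,10}→3
  5 left: {0,3,4,5,9}→10  {0,3,5,9,10}→30  {0,3,8,9,10}→30  {3,4,5,9,10}→20  {3,5,8,9,10}→30  {3,7,8,9,10}→15  {4,5,8,9,10}→10  {5,7,8,9,10}→9  {6,7,8,9,10}→3
  6 left: {0,3,4,5,9,10}→60  {0,3,5,8,9,10}→90  {0,3,7,8,9,10}→45  {2,6,7,8,9,10}→3  {3,4,5,8,9,10}→60  {3,5,7,8,9,10}→54  {3,6,7,8,9,10}→18  {4,5,7,8,9,10}→19  {5,6,7,8,9,10}→12
  7 left: {0,3,4,5,8,9,10}→210  {0,3,5,7,8,9,10}→189  {0,3,6,7,8,9,10}→63  {1,2,6,7,8,9,10}→3  {2,3,6,7,8,9,10}→21  {2,5,6,7,8,9,10}→15  {3,4,5,7,8,9,10}→133  {3,5,6,7,8,9,10}→84  {4,5,6,7,8,9,10}→31
  8 left: {0,2,3,6,7,8,9,10}→84  {0,3,4,5,7,8,9,10}→532  {0,3,5,6,7,8,9,10}→336  {1,2,3,6,7,8,9,10}→24  {1,2,5,6,7,8,9,10}→18  {2,3,5,6,7,8,9,10}→120  {2,4,5,6,7,8,9,10}→46  {3,4,5,6,7,8,9,10}→248
  9 left: {0,1,2,3,6,7,8,9,10}→108  {0,2,3,5,6,7,8,9,10}→540  {0,3,4,5,6,7,8,9,10}→1116  {1,2,3,5,6,7,8,9,10}→162  {1,2,4,5,6,7,8,9,10}→64  {2,3,4,5,6,7,8,9,10}→414
  placing 0:r first → 640 extensions
  placing 1:q first → 2070 extensions
  placing 4:p first → 810 extensions
total linear extensions = 3520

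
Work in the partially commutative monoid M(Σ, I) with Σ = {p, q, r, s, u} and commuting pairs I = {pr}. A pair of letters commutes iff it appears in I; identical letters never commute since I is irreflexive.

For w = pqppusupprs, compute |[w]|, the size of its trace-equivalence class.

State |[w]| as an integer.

drop 0:p onto floor
drop 1:q onto {0:p}
drop 2:p onto {1:q}
drop 3:p onto {2:p}
drop 4:u onto {3:p}
drop 5:s onto {4:u}
drop 6:u onto {5:s}
drop 7:p onto {6:u}
drop 8:p onto {7:p}
drop 9:r onto {6:u}
drop 10:s onto {8:p, 9:r}
ground layer = {0:p}
drop-orders for the pieces not yet dropped (sum over which currently-grounded one goes next):
  1 to go: {10} 1
  2 to go: {8,10} 1  {9,10} 1
  3 to go: {7,8,10} 1  {8,9,10} 2
  4 to go: {7,8,9,10} 3
  5 to go: {6,7,8,9,10} 3
  6 to go: {5,6,7,8,9,10} 3
  7 to go: {4,5,6,7,8,9,10} 3
  8 to go: {3,4,5,6,7,8,9,10} 3
  9 to go: {2,3,4,5,6,7,8,9,10} 3
  if 0:p drops first: 3 orders

3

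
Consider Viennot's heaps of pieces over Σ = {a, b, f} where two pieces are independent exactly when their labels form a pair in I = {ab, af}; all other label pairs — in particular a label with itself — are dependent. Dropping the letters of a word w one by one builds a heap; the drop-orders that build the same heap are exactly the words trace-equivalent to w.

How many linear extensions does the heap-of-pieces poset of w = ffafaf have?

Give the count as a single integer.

15

drop 0:f onto floor
drop 1:f onto {0:f}
drop 2:a onto floor
drop 3:f onto {1:f}
drop 4:a onto {2:a}
drop 5:f onto {3:f}
ground layer = {0:f, 2:a}
drop-orders for the pieces not yet dropped (sum over which currently-grounded one goes next):
  1 to go: {4} 1  {5} 1
  2 to go: {2,4} 1  {3,5} 1  {4,5} 2
  3 to go: {1,3,5} 1  {2,4,5} 3  {3,4,5} 3
  4 to go: {0,1,3,5} 1  {1,3,4,5} 4  {2,3,4,5} 6
  if 0:f drops first: 10 orders
  if 2:a drops first: 5 orders
heap linearizations: 15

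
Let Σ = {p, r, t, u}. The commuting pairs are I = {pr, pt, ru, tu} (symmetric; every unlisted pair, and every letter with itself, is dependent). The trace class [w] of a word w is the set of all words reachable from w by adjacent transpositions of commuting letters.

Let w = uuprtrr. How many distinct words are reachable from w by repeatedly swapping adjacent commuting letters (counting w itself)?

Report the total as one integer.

0(u) covers ∅
1(u) covers 0:u
2(p) covers 1:u
3(r) covers ∅
4(t) covers 3:r
5(r) covers 4:t
6(r) covers 5:r
floor of heap: 0:u, 3:r
completions by unplaced set U, small U first (add the entries for U minus each lowest piece of U):
  |U|=1: {2}:1  {6}:1
  |U|=2: {1,2}:1  {2,6}:2  {5,6}:1
  |U|=3: {0,1,2}:1  {1,2,6}:3  {2,5,6}:3  {4,5,6}:1
  |U|=4: {0,1,2,6}:4  {1,2,5,6}:6  {2,4,5,6}:4  {3,4,5,6}:1
  |U|=5: {0,1,2,5,6}:10  {1,2,4,5,6}:10  {2,3,4,5,6}:5
  start at 0(u): 15
  start at 3(r): 20
sum over floor = 35

35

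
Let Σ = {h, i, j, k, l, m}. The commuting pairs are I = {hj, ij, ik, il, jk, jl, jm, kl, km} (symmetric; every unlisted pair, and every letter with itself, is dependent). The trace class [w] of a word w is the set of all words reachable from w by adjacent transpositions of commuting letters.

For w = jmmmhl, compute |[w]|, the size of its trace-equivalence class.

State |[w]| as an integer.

6

0(j) covers ∅
1(m) covers ∅
2(m) covers 1:m
3(m) covers 2:m
4(h) covers 3:m
5(l) covers 4:h
floor of heap: 0:j, 1:m
completions by unplaced set U, small U first (add the entries for U minus each lowest piece of U):
  |U|=1: {0}:1  {5}:1
  |U|=2: {0,5}:2  {4,5}:1
  |U|=3: {0,4,5}:3  {3,4,5}:1
  |U|=4: {0,3,4,5}:4  {2,3,4,5}:1
  start at 0(j): 1
  start at 1(m): 5
sum over floor = 6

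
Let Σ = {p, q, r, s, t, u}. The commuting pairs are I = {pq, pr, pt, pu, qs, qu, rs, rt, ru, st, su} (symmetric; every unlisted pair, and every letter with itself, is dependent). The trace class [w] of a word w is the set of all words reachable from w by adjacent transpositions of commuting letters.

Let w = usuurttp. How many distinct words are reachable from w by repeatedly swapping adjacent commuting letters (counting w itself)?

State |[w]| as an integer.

168

#0=u has no predecessor
#1=s has no predecessor
#2=u depends on [0:u]
#3=u depends on [2:u]
#4=r has no predecessor
#5=t depends on [3:u]
#6=t depends on [5:t]
#7=p depends on [1:s]
sources: [0:u, 1:s, 4:r]
N(rest) = Σ N(rest − s) over sources s of rest; N(one piece) = 1:
  size 1 → [4]=1  [6]=1  [7]=1
  size 2 → [1,7]=1  [4,6]=2  [4,7]=2  [5,6]=1  [6,7]=2
  size 3 → [1,4,7]=3  [1,6,7]=3  [3,5,6]=1  [4,5,6]=3  [4,6,7]=6  [5,6,7]=3
  size 4 → [1,4,6,7]=12  [1,5,6,7]=6  [2,3,5,6]=1  [3,4,5,6]=4  [3,5,6,7]=4  [4,5,6,7]=12
  size 5 → [0,2,3,5,6]=1  [1,3,5,6,7]=10  [1,4,5,6,7]=30  [2,3,4,5,6]=5  [2,3,5,6,7]=5  [3,4,5,6,7]=20
  size 6 → [0,2,3,4,5,6]=6  [0,2,3,5,6,7]=6  [1,2,3,5,6,7]=15  [1,3,4,5,6,7]=60  [2,3,4,5,6,7]=30
  first=0(u) contributes 105
  first=1(s) contributes 42
  first=4(r) contributes 21
|[w]| = 168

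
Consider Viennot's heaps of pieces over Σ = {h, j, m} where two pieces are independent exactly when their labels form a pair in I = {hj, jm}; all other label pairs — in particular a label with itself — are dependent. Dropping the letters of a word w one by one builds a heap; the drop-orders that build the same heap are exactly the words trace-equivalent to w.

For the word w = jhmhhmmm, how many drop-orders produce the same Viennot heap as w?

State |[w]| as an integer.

8

0(j) covers ∅
1(h) covers ∅
2(m) covers 1:h
3(h) covers 2:m
4(h) covers 3:h
5(m) covers 4:h
6(m) covers 5:m
7(m) covers 6:m
floor of heap: 0:j, 1:h
completions by unplaced set U, small U first (add the entries for U minus each lowest piece of U):
  |U|=1: {0}:1  {7}:1
  |U|=2: {0,7}:2  {6,7}:1
  |U|=3: {0,6,7}:3  {5,6,7}:1
  |U|=4: {0,5,6,7}:4  {4,5,6,7}:1
  |U|=5: {0,4,5,6,7}:5  {3,4,5,6,7}:1
  |U|=6: {0,3,4,5,6,7}:6  {2,3,4,5,6,7}:1
  start at 0(j): 1
  start at 1(h): 7
sum over floor = 8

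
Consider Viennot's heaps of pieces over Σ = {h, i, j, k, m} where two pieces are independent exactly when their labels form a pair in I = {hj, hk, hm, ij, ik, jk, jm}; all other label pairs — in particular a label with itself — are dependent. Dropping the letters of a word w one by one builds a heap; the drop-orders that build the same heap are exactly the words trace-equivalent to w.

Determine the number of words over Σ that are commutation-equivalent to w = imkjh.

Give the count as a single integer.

15

drop 0:i onto floor
drop 1:m onto {0:i}
drop 2:k onto {1:m}
drop 3:j onto floor
drop 4:h onto {0:i}
ground layer = {0:i, 3:j}
drop-orders for the pieces not yet dropped (sum over which currently-grounded one goes next):
  1 to go: {2} 1  {3} 1  {4} 1
  2 to go: {1,2} 1  {2,3} 2  {2,4} 2  {3,4} 2
  3 to go: {1,2,3} 3  {1,2,4} 3  {2,3,4} 6
  if 0:i drops first: 12 orders
  if 3:j drops first: 3 orders
heap linearizations: 15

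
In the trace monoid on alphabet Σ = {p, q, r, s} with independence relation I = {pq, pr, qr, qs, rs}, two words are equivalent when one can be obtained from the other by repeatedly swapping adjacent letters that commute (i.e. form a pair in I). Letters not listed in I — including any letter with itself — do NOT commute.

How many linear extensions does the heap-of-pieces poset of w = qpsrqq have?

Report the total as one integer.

piece 0:q — minimal
piece 1:p — minimal
piece 2:s rests on {1:p}
piece 3:r — minimal
piece 4:q rests on {0:q}
piece 5:q rests on {4:q}
minimal pieces: {0:q, 1:p, 3:r}
ways to finish when only these pieces remain (= sum over removing one remaining piece with nothing left below it):
  1 left: {2}→1  {3}→1  {5}→1
  2 left: {1,2}→1  {2,3}→2  {2,5}→2  {3,5}→2  {4,5}→1
  3 left: {0,4,5}→1  {1,2,3}→3  {1,2,5}→3  {2,3,5}→6  {2,4,5}→3  {3,4,5}→3
  4 left: {0,2,4,5}→4  {0,3,4,5}→4  {1,2,3,5}→12  {1,2,4,5}→6  {2,3,4,5}→12
  placing 0:q first → 30 extensions
  placing 1:p first → 20 extensions
  placing 3:r first → 10 extensions
total linear extensions = 60

60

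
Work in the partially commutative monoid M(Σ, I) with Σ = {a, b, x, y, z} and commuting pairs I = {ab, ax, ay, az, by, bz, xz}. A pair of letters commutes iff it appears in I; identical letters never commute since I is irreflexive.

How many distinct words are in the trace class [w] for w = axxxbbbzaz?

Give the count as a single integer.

1260

#0=a has no predecessor
#1=x has no predecessor
#2=x depends on [1:x]
#3=x depends on [2:x]
#4=b depends on [3:x]
#5=b depends on [4:b]
#6=b depends on [5:b]
#7=z has no predecessor
#8=a depends on [0:a]
#9=z depends on [7:z]
sources: [0:a, 1:x, 7:z]
N(rest) = Σ N(rest − s) over sources s of rest; N(one piece) = 1:
  size 1 → [6]=1  [8]=1  [9]=1
  size 2 → [0,8]=1  [5,6]=1  [6,8]=2  [6,9]=2  [7,9]=1  [8,9]=2
  size 3 → [0,6,8]=3  [0,8,9]=3  [4,5,6]=1  [5,6,8]=3  [5,6,9]=3  [6,7,9]=3  [6,8,9]=6  [7,8,9]=3
  size 4 → [0,5,6,8]=6  [0,6,8,9]=12  [0,7,8,9]=6  [3,4,5,6]=1  [4,5,6,8]=4  [4,5,6,9]=4  [5,6,7,9]=6  [5,6,8,9]=12  [6,7,8,9]=12
  size 5 → [0,4,5,6,8]=10  [0,5,6,8,9]=30  [0,6,7,8,9]=30  [2,3,4,5,6]=1  [3,4,5,6,8]=5  [3,4,5,6,9]=5  [4,5,6,7,9]=10  [4,5,6,8,9]=20  [5,6,7,8,9]=30
  size 6 → [0,3,4,5,6,8]=15  [0,4,5,6,8,9]=60  [0,5,6,7,8,9]=90  [1,2,3,4,5,6]=1  [2,3,4,5,6,8]=6  [2,3,4,5,6,9]=6  [3,4,5,6,7,9]=15  [3,4,5,6,8,9]=30  [4,5,6,7,8,9]=60
  size 7 → [0,2,3,4,5,6,8]=21  [0,3,4,5,6,8,9]=105  [0,4,5,6,7,8,9]=210  [1,2,3,4,5,6,8]=7  [1,2,3,4,5,6,9]=7  [2,3,4,5,6,7,9]=21  [2,3,4,5,6,8,9]=42  [3,4,5,6,7,8,9]=105
  size 8 → [0,1,2,3,4,5,6,8]=28  [0,2,3,4,5,6,8,9]=168  [0,3,4,5,6,7,8,9]=420  [1,2,3,4,5,6,7,9]=28  [1,2,3,4,5,6,8,9]=56  [2,3,4,5,6,7,8,9]=168
  first=0(a) contributes 252
  first=1(x) contributes 756
  first=7(z) contributes 252
|[w]| = 1260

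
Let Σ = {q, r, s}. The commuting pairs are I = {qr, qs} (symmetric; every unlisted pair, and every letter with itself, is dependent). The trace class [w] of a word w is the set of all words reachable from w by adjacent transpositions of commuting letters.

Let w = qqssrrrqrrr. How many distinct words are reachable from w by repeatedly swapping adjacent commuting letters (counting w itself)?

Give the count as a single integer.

165

piece 0:q — minimal
piece 1:q rests on {0:q}
piece 2:s — minimal
piece 3:s rests on {2:s}
piece 4:r rests on {3:s}
piece 5:r rests on {4:r}
piece 6:r rests on {5:r}
piece 7:q rests on {1:q}
piece 8:r rests on {6:r}
piece 9:r rests on {8:r}
piece 10:r rests on {9:r}
minimal pieces: {0:q, 2:s}
ways to finish when only these pieces remain (= sum over removing one remaining piece with nothing left below it):
  1 left: {7}→1  {10}→1
  2 left: {1,7}→1  {7,10}→2  {9,10}→1
  3 left: {0,1,7}→1  {1,7,10}→3  {7,9,10}→3  {8,9,10}→1
  4 left: {0,1,7,10}→4  {1,7,9,10}→6  {6,8,9,10}→1  {7,8,9,10}→4
  5 left: {0,1,7,9,10}→10  {1,7,8,9,10}→10  {5,6,8,9,10}→1  {6,7,8,9,10}→5
  6 left: {0,1,7,8,9,10}→20  {1,6,7,8,9,10}→15  {4,5,6,8,9,10}→1  {5,6,7,8,9,10}→6
  7 left: {0,1,6,7,8,9,10}→35  {1,5,6,7,8,9,10}→21  {3,4,5,6,8,9,10}→1  {4,5,6,7,8,9,10}→7
  8 left: {0,1,5,6,7,8,9,10}→56  {1,4,5,6,7,8,9,10}→28  {2,3,4,5,6,8,9,10}→1  {3,4,5,6,7,8,9,10}→8
  9 left: {0,1,4,5,6,7,8,9,10}→84  {1,3,4,5,6,7,8,9,10}→36  {2,3,4,5,6,7,8,9,10}→9
  placing 0:q first → 45 extensions
  placing 2:s first → 120 extensions
total linear extensions = 165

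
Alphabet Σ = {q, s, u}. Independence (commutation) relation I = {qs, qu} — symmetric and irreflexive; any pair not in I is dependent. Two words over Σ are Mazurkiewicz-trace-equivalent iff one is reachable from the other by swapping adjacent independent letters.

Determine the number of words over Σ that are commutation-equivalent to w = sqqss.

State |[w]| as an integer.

piece 0:s — minimal
piece 1:q — minimal
piece 2:q rests on {1:q}
piece 3:s rests on {0:s}
piece 4:s rests on {3:s}
minimal pieces: {0:s, 1:q}
ways to finish when only these pieces remain (= sum over removing one remaining piece with nothing left below it):
  1 left: {2}→1  {4}→1
  2 left: {1,2}→1  {2,4}→2  {3,4}→1
  3 left: {0,3,4}→1  {1,2,4}→3  {2,3,4}→3
  placing 0:s first → 6 extensions
  placing 1:q first → 4 extensions
total linear extensions = 10

10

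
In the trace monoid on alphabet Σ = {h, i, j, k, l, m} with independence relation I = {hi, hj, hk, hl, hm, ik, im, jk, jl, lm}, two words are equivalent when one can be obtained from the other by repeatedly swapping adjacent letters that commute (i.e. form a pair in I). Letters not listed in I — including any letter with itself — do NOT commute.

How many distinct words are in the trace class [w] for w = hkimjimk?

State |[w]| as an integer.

72

piece 0:h — minimal
piece 1:k — minimal
piece 2:i — minimal
piece 3:m rests on {1:k}
piece 4:j rests on {2:i, 3:m}
piece 5:i rests on {4:j}
piece 6:m rests on {4:j}
piece 7:k rests on {6:m}
minimal pieces: {0:h, 1:k, 2:i}
ways to finish when only these pieces remain (= sum over removing one remaining piece with nothing left below it):
  1 left: {0}→1  {5}→1  {7}→1
  2 left: {0,5}→2  {0,7}→2  {5,7}→2  {6,7}→1
  3 left: {0,5,7}→6  {0,6,7}→3  {5,6,7}→3
  4 left: {0,5,6,7}→12  {4,5,6,7}→3
  5 left: {0,4,5,6,7}→15  {2,4,5,6,7}→3  {3,4,5,6,7}→3
  6 left: {0,2,4,5,6,7}→18  {0,3,4,5,6,7}→18  {1,3,4,5,6,7}→3  {2,3,4,5,6,7}→6
  placing 0:h first → 9 extensions
  placing 1:k first → 42 extensions
  placing 2:i first → 21 extensions
total linear extensions = 72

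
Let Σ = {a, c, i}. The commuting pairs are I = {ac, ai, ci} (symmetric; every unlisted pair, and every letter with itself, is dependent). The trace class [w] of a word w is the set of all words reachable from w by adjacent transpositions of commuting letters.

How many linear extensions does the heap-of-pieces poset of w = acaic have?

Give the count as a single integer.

30

drop 0:a onto floor
drop 1:c onto floor
drop 2:a onto {0:a}
drop 3:i onto floor
drop 4:c onto {1:c}
ground layer = {0:a, 1:c, 3:i}
drop-orders for the pieces not yet dropped (sum over which currently-grounded one goes next):
  1 to go: {2} 1  {3} 1  {4} 1
  2 to go: {0,2} 1  {1,4} 1  {2,3} 2  {2,4} 2  {3,4} 2
  3 to go: {0,2,3} 3  {0,2,4} 3  {1,2,4} 3  {1,3,4} 3  {2,3,4} 6
  if 0:a drops first: 12 orders
  if 1:c drops first: 12 orders
  if 3:i drops first: 6 orders
heap linearizations: 30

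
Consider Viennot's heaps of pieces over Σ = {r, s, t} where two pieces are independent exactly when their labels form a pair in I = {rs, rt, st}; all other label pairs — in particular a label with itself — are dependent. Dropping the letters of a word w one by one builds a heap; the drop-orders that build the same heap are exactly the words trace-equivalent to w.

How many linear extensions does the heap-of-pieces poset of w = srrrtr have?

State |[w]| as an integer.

0(s) covers ∅
1(r) covers ∅
2(r) covers 1:r
3(r) covers 2:r
4(t) covers ∅
5(r) covers 3:r
floor of heap: 0:s, 1:r, 4:t
completions by unplaced set U, small U first (add the entries for U minus each lowest piece of U):
  |U|=1: {0}:1  {4}:1  {5}:1
  |U|=2: {0,4}:2  {0,5}:2  {3,5}:1  {4,5}:2
  |U|=3: {0,3,5}:3  {0,4,5}:6  {2,3,5}:1  {3,4,5}:3
  |U|=4: {0,2,3,5}:4  {0,3,4,5}:12  {1,2,3,5}:1  {2,3,4,5}:4
  start at 0(s): 5
  start at 1(r): 20
  start at 4(t): 5
sum over floor = 30

30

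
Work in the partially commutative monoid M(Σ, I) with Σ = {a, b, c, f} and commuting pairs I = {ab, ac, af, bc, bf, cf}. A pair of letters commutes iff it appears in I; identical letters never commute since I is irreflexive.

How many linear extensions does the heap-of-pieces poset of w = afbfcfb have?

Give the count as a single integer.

420

piece 0:a — minimal
piece 1:f — minimal
piece 2:b — minimal
piece 3:f rests on {1:f}
piece 4:c — minimal
piece 5:f rests on {3:f}
piece 6:b rests on {2:b}
minimal pieces: {0:a, 1:f, 2:b, 4:c}
ways to finish when only these pieces remain (= sum over removing one remaining piece with nothing left below it):
  1 left: {0}→1  {4}→1  {5}→1  {6}→1
  2 left: {0,4}→2  {0,5}→2  {0,6}→2  {2,6}→1  {3,5}→1  {4,5}→2  {4,6}→2  {5,6}→2
  3 left: {0,2,6}→3  {0,3,5}→3  {0,4,5}→6  {0,4,6}→6  {0,5,6}→6  {1,3,5}→1  {2,4,6}→3  {2,5,6}→3  {3,4,5}→3  {3,5,6}→3  {4,5,6}→6
  4 left: {0,1,3,5}→4  {0,2,4,6}→12  {0,2,5,6}→12  {0,3,4,5}→12  {0,3,5,6}→12  {0,4,5,6}→24  {1,3,4,5}→4  {1,3,5,6}→4  {2,3,5,6}→6  {2,4,5,6}→12  {3,4,5,6}→12
  5 left: {0,1,3,4,5}→20  {0,1,3,5,6}→20  {0,2,3,5,6}→30  {0,2,4,5,6}→60  {0,3,4,5,6}→60  {1,2,3,5,6}→10  {1,3,4,5,6}→20  {2,3,4,5,6}→30
  placing 0:a first → 60 extensions
  placing 1:f first → 180 extensions
  placing 2:b first → 120 extensions
  placing 4:c first → 60 extensions
total linear extensions = 420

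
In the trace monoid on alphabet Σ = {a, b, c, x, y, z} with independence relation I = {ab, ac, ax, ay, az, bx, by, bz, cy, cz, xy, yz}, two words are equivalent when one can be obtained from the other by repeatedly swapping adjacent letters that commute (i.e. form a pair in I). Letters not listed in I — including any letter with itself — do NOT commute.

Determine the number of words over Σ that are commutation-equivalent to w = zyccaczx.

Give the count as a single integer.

0(z) covers ∅
1(y) covers ∅
2(c) covers ∅
3(c) covers 2:c
4(a) covers ∅
5(c) covers 3:c
6(z) covers 0:z
7(x) covers 5:c, 6:z
floor of heap: 0:z, 1:y, 2:c, 4:a
completions by unplaced set U, small U first (add the entries for U minus each lowest piece of U):
  |U|=1: {1}:1  {4}:1  {7}:1
  |U|=2: {1,4}:2  {1,7}:2  {4,7}:2  {5,7}:1  {6,7}:1
  |U|=3: {0,6,7}:1  {1,4,7}:6  {1,5,7}:3  {1,6,7}:3  {3,5,7}:1  {4,5,7}:3  {4,6,7}:3  {5,6,7}:2
  |U|=4: {0,1,6,7}:4  {0,4,6,7}:4  {0,5,6,7}:3  {1,3,5,7}:4  {1,4,5,7}:12  {1,4,6,7}:12  {1,5,6,7}:8  {2,3,5,7}:1  {3,4,5,7}:4  {3,5,6,7}:3  {4,5,6,7}:8
  |U|=5: {0,1,4,6,7}:20  {0,1,5,6,7}:15  {0,3,5,6,7}:6  {0,4,5,6,7}:15  {1,2,3,5,7}:5  {1,3,4,5,7}:20  {1,3,5,6,7}:15  {1,4,5,6,7}:40  {2,3,4,5,7}:5  {2,3,5,6,7}:4  {3,4,5,6,7}:15
  |U|=6: {0,1,3,5,6,7}:36  {0,1,4,5,6,7}:90  {0,2,3,5,6,7}:10  {0,3,4,5,6,7}:36  {1,2,3,4,5,7}:30  {1,2,3,5,6,7}:24  {1,3,4,5,6,7}:90  {2,3,4,5,6,7}:24
  start at 0(z): 168
  start at 1(y): 70
  start at 2(c): 252
  start at 4(a): 70
sum over floor = 560

560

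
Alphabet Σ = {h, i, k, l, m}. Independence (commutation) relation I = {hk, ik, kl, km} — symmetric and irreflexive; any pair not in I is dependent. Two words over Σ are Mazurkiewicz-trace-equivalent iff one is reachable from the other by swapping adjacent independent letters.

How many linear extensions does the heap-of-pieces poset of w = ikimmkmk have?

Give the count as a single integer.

#0=i has no predecessor
#1=k has no predecessor
#2=i depends on [0:i]
#3=m depends on [2:i]
#4=m depends on [3:m]
#5=k depends on [1:k]
#6=m depends on [4:m]
#7=k depends on [5:k]
sources: [0:i, 1:k]
N(rest) = Σ N(rest − s) over sources s of rest; N(one piece) = 1:
  size 1 → [6]=1  [7]=1
  size 2 → [4,6]=1  [5,7]=1  [6,7]=2
  size 3 → [1,5,7]=1  [3,4,6]=1  [4,6,7]=3  [5,6,7]=3
  size 4 → [1,5,6,7]=4  [2,3,4,6]=1  [3,4,6,7]=4  [4,5,6,7]=6
  size 5 → [0,2,3,4,6]=1  [1,4,5,6,7]=10  [2,3,4,6,7]=5  [3,4,5,6,7]=10
  size 6 → [0,2,3,4,6,7]=6  [1,3,4,5,6,7]=20  [2,3,4,5,6,7]=15
  first=0(i) contributes 35
  first=1(k) contributes 21
|[w]| = 56

56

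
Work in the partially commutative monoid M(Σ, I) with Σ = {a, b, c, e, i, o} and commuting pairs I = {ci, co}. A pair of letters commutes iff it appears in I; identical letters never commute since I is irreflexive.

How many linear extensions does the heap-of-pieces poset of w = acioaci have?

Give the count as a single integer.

6

piece 0:a — minimal
piece 1:c rests on {0:a}
piece 2:i rests on {0:a}
piece 3:o rests on {2:i}
piece 4:a rests on {1:c, 3:o}
piece 5:c rests on {4:a}
piece 6:i rests on {4:a}
minimal pieces: {0:a}
ways to finish when only these pieces remain (= sum over removing one remaining piece with nothing left below it):
  1 left: {5}→1  {6}→1
  2 left: {5,6}→2
  3 left: {4,5,6}→2
  4 left: {1,4,5,6}→2  {3,4,5,6}→2
  5 left: {1,3,4,5,6}→4  {2,3,4,5,6}→2
  placing 0:a first → 6 extensions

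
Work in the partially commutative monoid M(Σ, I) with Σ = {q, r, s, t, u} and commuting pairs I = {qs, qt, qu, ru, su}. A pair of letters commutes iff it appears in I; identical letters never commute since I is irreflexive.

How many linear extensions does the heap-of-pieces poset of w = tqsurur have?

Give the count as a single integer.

piece 0:t — minimal
piece 1:q — minimal
piece 2:s rests on {0:t}
piece 3:u rests on {0:t}
piece 4:r rests on {1:q, 2:s}
piece 5:u rests on {3:u}
piece 6:r rests on {4:r}
minimal pieces: {0:t, 1:q}
ways to finish when only these pieces remain (= sum over removing one remaining piece with nothing left below it):
  1 left: {5}→1  {6}→1
  2 left: {3,5}→1  {4,6}→1  {5,6}→2
  3 left: {1,4,6}→1  {2,4,6}→1  {3,5,6}→3  {4,5,6}→3
  4 left: {1,2,4,6}→2  {1,4,5,6}→4  {2,4,5,6}→4  {3,4,5,6}→6
  5 left: {1,2,4,5,6}→10  {1,3,4,5,6}→10  {2,3,4,5,6}→10
  placing 0:t first → 30 extensions
  placing 1:q first → 10 extensions
total linear extensions = 40

40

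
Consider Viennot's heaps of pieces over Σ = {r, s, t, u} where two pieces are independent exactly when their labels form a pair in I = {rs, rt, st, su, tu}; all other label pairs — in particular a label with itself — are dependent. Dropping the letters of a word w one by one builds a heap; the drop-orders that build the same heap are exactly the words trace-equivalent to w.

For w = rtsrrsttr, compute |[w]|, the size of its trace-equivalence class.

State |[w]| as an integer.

1260

#0=r has no predecessor
#1=t has no predecessor
#2=s has no predecessor
#3=r depends on [0:r]
#4=r depends on [3:r]
#5=s depends on [2:s]
#6=t depends on [1:t]
#7=t depends on [6:t]
#8=r depends on [4:r]
sources: [0:r, 1:t, 2:s]
N(rest) = Σ N(rest − s) over sources s of rest; N(one piece) = 1:
  size 1 → [5]=1  [7]=1  [8]=1
  size 2 → [2,5]=1  [4,8]=1  [5,7]=2  [5,8]=2  [6,7]=1  [7,8]=2
  size 3 → [1,6,7]=1  [2,5,7]=3  [2,5,8]=3  [3,4,8]=1  [4,5,8]=3  [4,7,8]=3  [5,6,7]=3  [5,7,8]=6  [6,7,8]=3
  size 4 → [0,3,4,8]=1  [1,5,6,7]=4  [1,6,7,8]=4  [2,4,5,8]=6  [2,5,6,7]=6  [2,5,7,8]=12  [3,4,5,8]=4  [3,4,7,8]=4  [4,5,7,8]=12  [4,6,7,8]=6  [5,6,7,8]=12
  size 5 → [0,3,4,5,8]=5  [0,3,4,7,8]=5  [1,2,5,6,7]=10  [1,4,6,7,8]=10  [1,5,6,7,8]=20  [2,3,4,5,8]=10  [2,4,5,7,8]=30  [2,5,6,7,8]=30  [3,4,5,7,8]=20  [3,4,6,7,8]=10  [4,5,6,7,8]=30
  size 6 → [0,2,3,4,5,8]=15  [0,3,4,5,7,8]=30  [0,3,4,6,7,8]=15  [1,2,5,6,7,8]=60  [1,3,4,6,7,8]=20  [1,4,5,6,7,8]=60  [2,3,4,5,7,8]=60  [2,4,5,6,7,8]=90  [3,4,5,6,7,8]=60
  size 7 → [0,1,3,4,6,7,8]=35  [0,2,3,4,5,7,8]=105  [0,3,4,5,6,7,8]=105  [1,2,4,5,6,7,8]=210  [1,3,4,5,6,7,8]=140  [2,3,4,5,6,7,8]=210
  first=0(r) contributes 560
  first=1(t) contributes 420
  first=2(s) contributes 280
|[w]| = 1260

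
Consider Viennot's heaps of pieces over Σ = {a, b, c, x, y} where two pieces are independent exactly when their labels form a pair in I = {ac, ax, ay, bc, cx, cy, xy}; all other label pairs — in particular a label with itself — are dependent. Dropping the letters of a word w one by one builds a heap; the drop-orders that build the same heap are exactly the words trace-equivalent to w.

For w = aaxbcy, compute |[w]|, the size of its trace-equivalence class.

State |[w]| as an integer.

18

drop 0:a onto floor
drop 1:a onto {0:a}
drop 2:x onto floor
drop 3:b onto {1:a, 2:x}
drop 4:c onto floor
drop 5:y onto {3:b}
ground layer = {0:a, 2:x, 4:c}
drop-orders for the pieces not yet dropped (sum over which currently-grounded one goes next):
  1 to go: {4} 1  {5} 1
  2 to go: {3,5} 1  {4,5} 2
  3 to go: {1,3,5} 1  {2,3,5} 1  {3,4,5} 3
  4 to go: {0,1,3,5} 1  {1,2,3,5} 2  {1,3,4,5} 4  {2,3,4,5} 4
  if 0:a drops first: 10 orders
  if 2:x drops first: 5 orders
  if 4:c drops first: 3 orders
heap linearizations: 18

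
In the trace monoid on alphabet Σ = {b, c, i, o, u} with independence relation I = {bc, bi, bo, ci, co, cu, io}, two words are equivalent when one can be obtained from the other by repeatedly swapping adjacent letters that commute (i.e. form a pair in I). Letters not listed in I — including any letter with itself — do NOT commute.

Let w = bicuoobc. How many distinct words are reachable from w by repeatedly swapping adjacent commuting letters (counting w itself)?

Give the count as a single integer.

168

#0=b has no predecessor
#1=i has no predecessor
#2=c has no predecessor
#3=u depends on [0:b, 1:i]
#4=o depends on [3:u]
#5=o depends on [4:o]
#6=b depends on [3:u]
#7=c depends on [2:c]
sources: [0:b, 1:i, 2:c]
N(rest) = Σ N(rest − s) over sources s of rest; N(one piece) = 1:
  size 1 → [5]=1  [6]=1  [7]=1
  size 2 → [2,7]=1  [4,5]=1  [5,6]=2  [5,7]=2  [6,7]=2
  size 3 → [2,5,7]=3  [2,6,7]=3  [4,5,6]=3  [4,5,7]=3  [5,6,7]=6
  size 4 → [2,4,5,7]=6  [2,5,6,7]=12  [3,4,5,6]=3  [4,5,6,7]=12
  size 5 → [0,3,4,5,6]=3  [1,3,4,5,6]=3  [2,4,5,6,7]=30  [3,4,5,6,7]=15
  size 6 → [0,1,3,4,5,6]=6  [0,3,4,5,6,7]=18  [1,3,4,5,6,7]=18  [2,3,4,5,6,7]=45
  first=0(b) contributes 63
  first=1(i) contributes 63
  first=2(c) contributes 42
|[w]| = 168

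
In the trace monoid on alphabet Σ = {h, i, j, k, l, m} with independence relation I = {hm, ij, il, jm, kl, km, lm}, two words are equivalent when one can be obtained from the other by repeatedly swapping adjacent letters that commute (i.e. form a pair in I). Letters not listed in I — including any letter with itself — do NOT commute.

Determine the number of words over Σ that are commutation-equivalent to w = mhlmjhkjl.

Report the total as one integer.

36

drop 0:m onto floor
drop 1:h onto floor
drop 2:l onto {1:h}
drop 3:m onto {0:m}
drop 4:j onto {2:l}
drop 5:h onto {4:j}
drop 6:k onto {5:h}
drop 7:j onto {6:k}
drop 8:l onto {7:j}
ground layer = {0:m, 1:h}
drop-orders for the pieces not yet dropped (sum over which currently-grounded one goes next):
  1 to go: {3} 1  {8} 1
  2 to go: {0,3} 1  {3,8} 2  {7,8} 1
  3 to go: {0,3,8} 3  {3,7,8} 3  {6,7,8} 1
  4 to go: {0,3,7,8} 6  {3,6,7,8} 4  {5,6,7,8} 1
  5 to go: {0,3,6,7,8} 10  {3,5,6,7,8} 5  {4,5,6,7,8} 1
  6 to go: {0,3,5,6,7,8} 15  {2,4,5,6,7,8} 1  {3,4,5,6,7,8} 6
  7 to go: {0,3,4,5,6,7,8} 21  {1,2,4,5,6,7,8} 1  {2,3,4,5,6,7,8} 7
  if 0:m drops first: 8 orders
  if 1:h drops first: 28 orders
heap linearizations: 36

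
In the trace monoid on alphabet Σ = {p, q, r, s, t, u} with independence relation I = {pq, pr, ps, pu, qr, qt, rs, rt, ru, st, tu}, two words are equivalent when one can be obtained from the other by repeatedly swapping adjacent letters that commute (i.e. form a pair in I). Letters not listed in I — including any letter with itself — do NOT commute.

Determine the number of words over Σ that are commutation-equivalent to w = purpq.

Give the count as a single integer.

30

piece 0:p — minimal
piece 1:u — minimal
piece 2:r — minimal
piece 3:p rests on {0:p}
piece 4:q rests on {1:u}
minimal pieces: {0:p, 1:u, 2:r}
ways to finish when only these pieces remain (= sum over removing one remaining piece with nothing left below it):
  1 left: {2}→1  {3}→1  {4}→1
  2 left: {0,3}→1  {1,4}→1  {2,3}→2  {2,4}→2  {3,4}→2
  3 left: {0,2,3}→3  {0,3,4}→3  {1,2,4}→3  {1,3,4}→3  {2,3,4}→6
  placing 0:p first → 12 extensions
  placing 1:u first → 12 extensions
  placing 2:r first → 6 extensions
total linear extensions = 30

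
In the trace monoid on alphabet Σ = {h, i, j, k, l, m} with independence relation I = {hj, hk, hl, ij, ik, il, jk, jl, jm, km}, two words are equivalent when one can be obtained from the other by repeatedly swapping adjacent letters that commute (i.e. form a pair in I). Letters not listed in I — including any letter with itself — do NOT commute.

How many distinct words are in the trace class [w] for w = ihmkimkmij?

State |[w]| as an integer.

360

drop 0:i onto floor
drop 1:h onto {0:i}
drop 2:m onto {1:h}
drop 3:k onto floor
drop 4:i onto {2:m}
drop 5:m onto {4:i}
drop 6:k onto {3:k}
drop 7:m onto {5:m}
drop 8:i onto {7:m}
drop 9:j onto floor
ground layer = {0:i, 3:k, 9:j}
drop-orders for the pieces not yet dropped (sum over which currently-grounded one goes next):
  1 to go: {6} 1  {8} 1  {9} 1
  2 to go: {3,6} 1  {6,8} 2  {6,9} 2  {7,8} 1  {8,9} 2
  3 to go: {3,6,8} 3  {3,6,9} 3  {5,7,8} 1  {6,7,8} 3  {6,8,9} 6  {7,8,9} 3
  4 to go: {3,6,7,8} 6  {3,6,8,9} 12  {4,5,7,8} 1  {5,6,7,8} 4  {5,7,8,9} 4  {6,7,8,9} 12
  5 to go: {2,4,5,7,8} 1  {3,5,6,7,8} 10  {3,6,7,8,9} 30  {4,5,6,7,8} 5  {4,5,7,8,9} 5  {5,6,7,8,9} 20
  6 to go: {1,2,4,5,7,8} 1  {2,4,5,6,7,8} 6  {2,4,5,7,8,9} 6  {3,4,5,6,7,8} 15  {3,5,6,7,8,9} 60  {4,5,6,7,8,9} 30
  7 to go: {0,1,2,4,5,7,8} 1  {1,2,4,5,6,7,8} 7  {1,2,4,5,7,8,9} 7  {2,3,4,5,6,7,8} 21  {2,4,5,6,7,8,9} 42  {3,4,5,6,7,8,9} 105
  8 to go: {0,1,2,4,5,6,7,8} 8  {0,1,2,4,5,7,8,9} 8  {1,2,3,4,5,6,7,8} 28  {1,2,4,5,6,7,8,9} 56  {2,3,4,5,6,7,8,9} 168
  if 0:i drops first: 252 orders
  if 3:k drops first: 72 orders
  if 9:j drops first: 36 orders
heap linearizations: 360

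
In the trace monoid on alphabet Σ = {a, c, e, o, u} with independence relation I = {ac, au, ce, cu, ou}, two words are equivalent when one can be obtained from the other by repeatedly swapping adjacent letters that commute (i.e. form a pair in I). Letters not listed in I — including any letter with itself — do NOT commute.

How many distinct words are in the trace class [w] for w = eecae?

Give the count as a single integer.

piece 0:e — minimal
piece 1:e rests on {0:e}
piece 2:c — minimal
piece 3:a rests on {1:e}
piece 4:e rests on {3:a}
minimal pieces: {0:e, 2:c}
ways to finish when only these pieces remain (= sum over removing one remaining piece with nothing left below it):
  1 left: {2}→1  {4}→1
  2 left: {2,4}→2  {3,4}→1
  3 left: {1,3,4}→1  {2,3,4}→3
  placing 0:e first → 4 extensions
  placing 2:c first → 1 extensions
total linear extensions = 5

5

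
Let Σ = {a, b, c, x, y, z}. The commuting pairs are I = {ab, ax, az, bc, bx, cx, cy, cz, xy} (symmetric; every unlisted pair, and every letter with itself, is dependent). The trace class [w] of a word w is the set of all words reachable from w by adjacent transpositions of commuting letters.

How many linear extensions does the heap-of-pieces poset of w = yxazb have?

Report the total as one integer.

piece 0:y — minimal
piece 1:x — minimal
piece 2:a rests on {0:y}
piece 3:z rests on {0:y, 1:x}
piece 4:b rests on {3:z}
minimal pieces: {0:y, 1:x}
ways to finish when only these pieces remain (= sum over removing one remaining piece with nothing left below it):
  1 left: {2}→1  {4}→1
  2 left: {2,4}→2  {3,4}→1
  3 left: {1,3,4}→1  {2,3,4}→3
  placing 0:y first → 4 extensions
  placing 1:x first → 3 extensions
total linear extensions = 7

7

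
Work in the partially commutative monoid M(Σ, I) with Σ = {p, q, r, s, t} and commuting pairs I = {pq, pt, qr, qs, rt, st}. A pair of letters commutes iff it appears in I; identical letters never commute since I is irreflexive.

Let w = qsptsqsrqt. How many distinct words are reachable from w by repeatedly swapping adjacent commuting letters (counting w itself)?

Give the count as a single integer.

252

0(q) covers ∅
1(s) covers ∅
2(p) covers 1:s
3(t) covers 0:q
4(s) covers 2:p
5(q) covers 3:t
6(s) covers 4:s
7(r) covers 6:s
8(q) covers 5:q
9(t) covers 8:q
floor of heap: 0:q, 1:s
completions by unplaced set U, small U first (add the entries for U minus each lowest piece of U):
  |U|=1: {7}:1  {9}:1
  |U|=2: {6,7}:1  {7,9}:2  {8,9}:1
  |U|=3: {4,6,7}:1  {5,8,9}:1  {6,7,9}:3  {7,8,9}:3
  |U|=4: {2,4,6,7}:1  {3,5,8,9}:1  {4,6,7,9}:4  {5,7,8,9}:4  {6,7,8,9}:6
  |U|=5: {0,3,5,8,9}:1  {1,2,4,6,7}:1  {2,4,6,7,9}:5  {3,5,7,8,9}:5  {4,6,7,8,9}:10  {5,6,7,8,9}:10
  |U|=6: {0,3,5,7,8,9}:6  {1,2,4,6,7,9}:6  {2,4,6,7,8,9}:15  {3,5,6,7,8,9}:15  {4,5,6,7,8,9}:20
  |U|=7: {0,3,5,6,7,8,9}:21  {1,2,4,6,7,8,9}:21  {2,4,5,6,7,8,9}:35  {3,4,5,6,7,8,9}:35
  |U|=8: {0,3,4,5,6,7,8,9}:56  {1,2,4,5,6,7,8,9}:56  {2,3,4,5,6,7,8,9}:70
  start at 0(q): 126
  start at 1(s): 126
sum over floor = 252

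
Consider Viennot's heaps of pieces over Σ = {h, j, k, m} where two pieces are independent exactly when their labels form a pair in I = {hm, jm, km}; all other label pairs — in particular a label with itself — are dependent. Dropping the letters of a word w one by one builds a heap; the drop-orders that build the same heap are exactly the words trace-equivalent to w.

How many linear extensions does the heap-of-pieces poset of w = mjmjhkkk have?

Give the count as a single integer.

drop 0:m onto floor
drop 1:j onto floor
drop 2:m onto {0:m}
drop 3:j onto {1:j}
drop 4:h onto {3:j}
drop 5:k onto {4:h}
drop 6:k onto {5:k}
drop 7:k onto {6:k}
ground layer = {0:m, 1:j}
drop-orders for the pieces not yet dropped (sum over which currently-grounded one goes next):
  1 to go: {2} 1  {7} 1
  2 to go: {0,2} 1  {2,7} 2  {6,7} 1
  3 to go: {0,2,7} 3  {2,6,7} 3  {5,6,7} 1
  4 to go: {0,2,6,7} 6  {2,5,6,7} 4  {4,5,6,7} 1
  5 to go: {0,2,5,6,7} 10  {2,4,5,6,7} 5  {3,4,5,6,7} 1
  6 to go: {0,2,4,5,6,7} 15  {1,3,4,5,6,7} 1  {2,3,4,5,6,7} 6
  if 0:m drops first: 7 orders
  if 1:j drops first: 21 orders
heap linearizations: 28

28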